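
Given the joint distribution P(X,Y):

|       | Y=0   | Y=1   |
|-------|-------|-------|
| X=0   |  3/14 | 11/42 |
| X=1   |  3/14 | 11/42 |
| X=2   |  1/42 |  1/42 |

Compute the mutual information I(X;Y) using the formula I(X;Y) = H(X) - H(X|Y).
0.0003 bits

I(X;Y) = H(X) - H(X|Y)

Marginal of X (row sums):
  P(X=0) = 3/14 + 11/42 = 10/21
  P(X=1) = 3/14 + 11/42 = 10/21
  P(X=2) = 1/42 + 1/42 = 1/21
H(X) = -[(10/21)·log₂(10/21) + (10/21)·log₂(10/21) + (1/21)·log₂(1/21)]
  = 0.50971 + 0.50971 + 0.20916 = 1.22858 bits

Marginal of Y (column sums):
  P(Y=0) = 3/14 + 3/14 + 1/42 = 19/42
  P(Y=1) = 11/42 + 11/42 + 1/42 = 23/42
H(X|Y) = Σ_y P(y)·H(X|Y=y):
  Y=0: P(Y=0) = 19/42, P(X|Y=0) = (9/19, 9/19, 1/19) → H(X|Y=0) = 1.24484
  Y=1: P(Y=1) = 23/42, P(X|Y=1) = (11/23, 11/23, 1/23) → H(X|Y=1) = 1.21454
H(X|Y) = (19/42)·1.24484 + (23/42)·1.21454 = 1.22825 bits

I(X;Y) = H(X) - H(X|Y) = 1.22858 - 1.22825 = 0.0003 bits

Cross-check via I(X;Y) = H(X) + H(Y) - H(X,Y): computing H(Y) from the column sums and H(X,Y) from the 6 cells in the same way gives H(Y) = 0.99345 bits and H(X,Y) = 2.22169 bits, so
I(X;Y) = 1.22858 + 0.99345 - 2.22169 = 0.0003 bits ✓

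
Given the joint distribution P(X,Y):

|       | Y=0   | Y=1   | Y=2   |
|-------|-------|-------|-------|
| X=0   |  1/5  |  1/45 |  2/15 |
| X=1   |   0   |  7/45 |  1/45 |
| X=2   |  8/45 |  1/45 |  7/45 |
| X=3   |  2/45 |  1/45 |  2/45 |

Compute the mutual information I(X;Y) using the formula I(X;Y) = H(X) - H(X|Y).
0.3764 bits

I(X;Y) = H(X) - H(X|Y)

Marginal of X (row sums):
  P(X=0) = 1/5 + 1/45 + 2/15 = 16/45
  P(X=1) = 0 + 7/45 + 1/45 = 8/45
  P(X=2) = 8/45 + 1/45 + 7/45 = 16/45
  P(X=3) = 2/45 + 1/45 + 2/45 = 1/9
H(X) = -[(16/45)·log₂(16/45) + (8/45)·log₂(8/45) + (16/45)·log₂(16/45) + (1/9)·log₂(1/9)]
  = 0.53044 + 0.44300 + 0.53044 + 0.35221 = 1.8561 bits

Marginal of Y (column sums):
  P(Y=0) = 1/5 + 0 + 8/45 + 2/45 = 19/45
  P(Y=1) = 1/45 + 7/45 + 1/45 + 1/45 = 2/9
  P(Y=2) = 2/15 + 1/45 + 7/45 + 2/45 = 16/45
H(X|Y) = Σ_y P(y)·H(X|Y=y):
  Y=0: P(Y=0) = 19/45, P(X|Y=0) = (9/19, 0, 8/19, 2/19) → H(X|Y=0) = 1.37796
  Y=1: P(Y=1) = 2/9, P(X|Y=1) = (1/10, 7/10, 1/10, 1/10) → H(X|Y=1) = 1.35678
  Y=2: P(Y=2) = 16/45, P(X|Y=2) = (3/8, 1/16, 7/16, 1/8) → H(X|Y=2) = 1.67742
H(X|Y) = (19/45)·1.37796 + (2/9)·1.35678 + (16/45)·1.67742 = 1.4797 bits

I(X;Y) = H(X) - H(X|Y) = 1.8561 - 1.4797 = 0.3764 bits

Cross-check via I(X;Y) = H(X) + H(Y) - H(X,Y): computing H(Y) from the column sums and H(X,Y) from the 12 cells in the same way gives H(Y) = 1.5379 bits and H(X,Y) = 3.0176 bits, so
I(X;Y) = 1.8561 + 1.5379 - 3.0176 = 0.3764 bits ✓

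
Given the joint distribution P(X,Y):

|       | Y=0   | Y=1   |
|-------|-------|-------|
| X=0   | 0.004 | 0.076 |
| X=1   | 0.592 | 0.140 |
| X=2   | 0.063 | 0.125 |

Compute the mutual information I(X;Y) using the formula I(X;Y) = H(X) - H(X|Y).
0.2145 bits

I(X;Y) = H(X) - H(X|Y)

Marginal of X (row sums):
  P(X=0) = 0.004 + 0.076 = 0.080
  P(X=1) = 0.592 + 0.140 = 0.732
  P(X=2) = 0.063 + 0.125 = 0.188
H(X) = -[0.080·log₂(0.080) + 0.732·log₂(0.732) + 0.188·log₂(0.188)]
  = 0.2915 + 0.3295 + 0.4533 = 1.0743 bits

Marginal of Y (column sums):
  P(Y=0) = 0.004 + 0.592 + 0.063 = 0.659
  P(Y=1) = 0.076 + 0.140 + 0.125 = 0.341
H(X|Y) = Σ_y P(y)·H(X|Y=y):
  Y=0: P(Y=0) = 0.659, P(X|Y=0) = (4/659, 592/659, 63/659) → H(X|Y=0) = 0.5074
  Y=1: P(Y=1) = 0.341, P(X|Y=1) = (76/341, 140/341, 125/341) → H(X|Y=1) = 1.5407
H(X|Y) = 0.659·0.5074 + 0.341·1.5407 = 0.8598 bits

I(X;Y) = H(X) - H(X|Y) = 1.0743 - 0.8598 = 0.2145 bits

Cross-check via I(X;Y) = H(X) + H(Y) - H(X,Y): computing H(Y) from the column sums and H(X,Y) from the 6 cells in the same way gives H(Y) = 0.9258 bits and H(X,Y) = 1.7856 bits, so
I(X;Y) = 1.0743 + 0.9258 - 1.7856 = 0.2145 bits ✓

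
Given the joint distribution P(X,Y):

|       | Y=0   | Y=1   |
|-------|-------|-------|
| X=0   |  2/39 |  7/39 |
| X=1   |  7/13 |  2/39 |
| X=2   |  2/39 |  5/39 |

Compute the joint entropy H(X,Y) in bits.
1.9649 bits

H(X,Y) = -Σ_{x,y} P(x,y) log₂ P(x,y). Per-cell terms -P(x,y)·log₂P(x,y):
  X=0: 0.21976, 0.44478
  X=1: 0.48089, 0.21976
  X=2: 0.21976, 0.37993
Sum of the 6 terms: H(X,Y) = 1.9649 bits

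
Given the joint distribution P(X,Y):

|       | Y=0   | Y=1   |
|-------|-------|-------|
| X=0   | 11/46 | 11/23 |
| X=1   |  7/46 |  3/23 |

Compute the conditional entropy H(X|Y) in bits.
0.8335 bits

H(X|Y) = H(X,Y) - H(Y)

H(X,Y) = -Σ_{x,y} P(x,y) log₂ P(x,y). Per-cell terms -P(x,y)·log₂P(x,y):
  X=0: 0.493596, 0.508932
  X=1: 0.413336, 0.383296
Sum of the 4 terms: H(X,Y) = 1.79916 bits

Marginal of Y (column sums):
  P(Y=0) = 11/46 + 7/46 = 9/23
  P(Y=1) = 11/23 + 3/23 = 14/23
H(Y) = -[(9/23)·log₂(9/23) + (14/23)·log₂(14/23)]
  = 0.529684 + 0.435952 = 0.96564 bits

H(X|Y) = H(X,Y) - H(Y) = 1.79916 - 0.96564 = 0.8335 bits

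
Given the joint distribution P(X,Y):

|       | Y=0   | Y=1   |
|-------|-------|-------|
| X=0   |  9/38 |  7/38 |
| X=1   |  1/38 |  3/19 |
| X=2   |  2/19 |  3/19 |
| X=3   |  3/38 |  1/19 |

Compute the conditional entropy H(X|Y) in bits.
1.7834 bits

H(X|Y) = H(X,Y) - H(Y)

H(X,Y) = -Σ_{x,y} P(x,y) log₂ P(x,y). Per-cell terms -P(x,y)·log₂P(x,y):
  X=0: 0.49216, 0.44958
  X=1: 0.13810, 0.42047
  X=2: 0.34189, 0.42047
  X=3: 0.28918, 0.22358
Sum of the 8 terms: H(X,Y) = 2.7754 bits

Marginal of Y (column sums):
  P(Y=0) = 9/38 + 1/38 + 2/19 + 3/38 = 17/38
  P(Y=1) = 7/38 + 3/19 + 3/19 + 1/19 = 21/38
H(Y) = -[(17/38)·log₂(17/38) + (21/38)·log₂(21/38)]
  = 0.51916 + 0.47284 = 0.9920 bits

H(X|Y) = H(X,Y) - H(Y) = 2.7754 - 0.9920 = 1.7834 bits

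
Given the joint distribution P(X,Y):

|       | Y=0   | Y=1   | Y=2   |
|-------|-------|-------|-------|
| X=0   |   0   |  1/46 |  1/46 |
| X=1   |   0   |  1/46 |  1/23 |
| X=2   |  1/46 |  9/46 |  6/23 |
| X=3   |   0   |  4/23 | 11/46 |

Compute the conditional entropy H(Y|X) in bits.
1.0863 bits

H(Y|X) = H(X,Y) - H(X)

H(X,Y) = -Σ_{x,y} P(x,y) log₂ P(x,y). Per-cell terms -P(x,y)·log₂P(x,y):
  X=0: 0.00000, 0.12008, 0.12008
  X=1: 0.00000, 0.12008, 0.19668
  X=2: 0.12008, 0.46049, 0.50572
  X=3: 0.00000, 0.43888, 0.49360
  (cells with P = 0 contribute 0)
Sum of the 12 terms: H(X,Y) = 2.5757 bits

Marginal of X (row sums):
  P(X=0) = 0 + 1/46 + 1/46 = 1/23
  P(X=1) = 0 + 1/46 + 1/23 = 3/46
  P(X=2) = 1/46 + 9/46 + 6/23 = 11/23
  P(X=3) = 0 + 4/23 + 11/46 = 19/46
H(X) = -[(1/23)·log₂(1/23) + (3/46)·log₂(3/46) + (11/23)·log₂(11/23) + (19/46)·log₂(19/46)]
  = 0.19668 + 0.25687 + 0.50893 + 0.52689 = 1.4894 bits

H(Y|X) = H(X,Y) - H(X) = 2.5757 - 1.4894 = 1.0863 bits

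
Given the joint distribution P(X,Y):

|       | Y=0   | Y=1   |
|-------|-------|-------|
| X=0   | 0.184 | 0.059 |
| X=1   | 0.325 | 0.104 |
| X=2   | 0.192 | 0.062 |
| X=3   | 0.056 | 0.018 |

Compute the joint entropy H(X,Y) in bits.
2.5999 bits

H(X,Y) = -Σ_{x,y} P(x,y) log₂ P(x,y). Per-cell terms -P(x,y)·log₂P(x,y):
  X=0: 0.4494, 0.2409
  X=1: 0.5270, 0.3396
  X=2: 0.4571, 0.2487
  X=3: 0.2329, 0.1043
Sum of the 8 terms: H(X,Y) = 2.5999 bits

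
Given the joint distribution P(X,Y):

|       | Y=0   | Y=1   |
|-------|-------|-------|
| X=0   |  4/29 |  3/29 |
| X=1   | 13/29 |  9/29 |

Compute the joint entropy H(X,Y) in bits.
1.7756 bits

H(X,Y) = -Σ_{x,y} P(x,y) log₂ P(x,y). Per-cell terms -P(x,y)·log₂P(x,y):
  X=0: 0.3942, 0.3386
  X=1: 0.5189, 0.5239
Sum of the 4 terms: H(X,Y) = 1.7756 bits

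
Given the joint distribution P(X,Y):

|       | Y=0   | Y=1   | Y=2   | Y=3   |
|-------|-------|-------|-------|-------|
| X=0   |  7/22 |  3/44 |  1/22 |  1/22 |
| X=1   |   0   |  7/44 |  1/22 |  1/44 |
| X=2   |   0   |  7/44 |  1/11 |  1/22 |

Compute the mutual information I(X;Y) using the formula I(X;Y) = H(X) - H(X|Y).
0.4912 bits

I(X;Y) = H(X) - H(X|Y)

Marginal of X (row sums):
  P(X=0) = 7/22 + 3/44 + 1/22 + 1/22 = 21/44
  P(X=1) = 0 + 7/44 + 1/22 + 1/44 = 5/22
  P(X=2) = 0 + 7/44 + 1/11 + 1/22 = 13/44
H(X) = -[(21/44)·log₂(21/44) + (5/22)·log₂(5/22) + (13/44)·log₂(13/44)]
  = 0.5093 + 0.4858 + 0.5197 = 1.5148 bits

Marginal of Y (column sums):
  P(Y=0) = 7/22 + 0 + 0 = 7/22
  P(Y=1) = 3/44 + 7/44 + 7/44 = 17/44
  P(Y=2) = 1/22 + 1/22 + 1/11 = 2/11
  P(Y=3) = 1/22 + 1/44 + 1/22 = 5/44
H(X|Y) = Σ_y P(y)·H(X|Y=y):
  Y=0: P(Y=0) = 7/22, P(X|Y=0) = (1, 0, 0) → H(X|Y=0) = 0.0000
  Y=1: P(Y=1) = 17/44, P(X|Y=1) = (3/17, 7/17, 7/17) → H(X|Y=1) = 1.4958
  Y=2: P(Y=2) = 2/11, P(X|Y=2) = (1/4, 1/4, 1/2) → H(X|Y=2) = 1.5000
  Y=3: P(Y=3) = 5/44, P(X|Y=3) = (2/5, 1/5, 2/5) → H(X|Y=3) = 1.5219
H(X|Y) = (7/22)·0.0000 + (17/44)·1.4958 + (2/11)·1.5000 + (5/44)·1.5219 = 1.0236 bits

I(X;Y) = H(X) - H(X|Y) = 1.5148 - 1.0236 = 0.4912 bits

Cross-check via I(X;Y) = H(X) + H(Y) - H(X,Y): computing H(Y) from the column sums and H(X,Y) from the 12 cells in the same way gives H(Y) = 1.8594 bits and H(X,Y) = 2.8830 bits, so
I(X;Y) = 1.5148 + 1.8594 - 2.8830 = 0.4912 bits ✓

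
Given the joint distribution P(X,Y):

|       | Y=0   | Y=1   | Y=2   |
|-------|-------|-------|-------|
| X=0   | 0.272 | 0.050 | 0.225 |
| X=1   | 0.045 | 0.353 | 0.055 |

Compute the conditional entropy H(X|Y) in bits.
0.6049 bits

H(X|Y) = H(X,Y) - H(Y)

H(X,Y) = -Σ_{x,y} P(x,y) log₂ P(x,y). Per-cell terms -P(x,y)·log₂P(x,y):
  X=0: 0.5109034, 0.2160964, 0.4842007
  X=1: 0.2013269, 0.5302977, 0.2301434
Sum of the 6 terms: H(X,Y) = 2.1729685 bits

Marginal of Y (column sums):
  P(Y=0) = 0.272 + 0.045 = 0.317
  P(Y=1) = 0.050 + 0.353 = 0.403
  P(Y=2) = 0.225 + 0.055 = 0.280
H(Y) = -[0.317·log₂(0.317) + 0.403·log₂(0.403) + 0.280·log₂(0.280)]
  = 0.5254101 + 0.5283927 + 0.5142204 = 1.5680232 bits

H(X|Y) = H(X,Y) - H(Y) = 2.1729685 - 1.5680232 = 0.6049 bits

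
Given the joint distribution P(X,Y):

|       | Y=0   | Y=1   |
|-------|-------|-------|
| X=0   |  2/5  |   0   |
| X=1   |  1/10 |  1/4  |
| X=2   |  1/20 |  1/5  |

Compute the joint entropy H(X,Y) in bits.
2.0414 bits

H(X,Y) = -Σ_{x,y} P(x,y) log₂ P(x,y). Per-cell terms -P(x,y)·log₂P(x,y):
  X=0: 0.528771, 0.000000
  X=1: 0.332193, 0.500000
  X=2: 0.216096, 0.464386
  (cells with P = 0 contribute 0)
Sum of the 6 terms: H(X,Y) = 2.0414 bits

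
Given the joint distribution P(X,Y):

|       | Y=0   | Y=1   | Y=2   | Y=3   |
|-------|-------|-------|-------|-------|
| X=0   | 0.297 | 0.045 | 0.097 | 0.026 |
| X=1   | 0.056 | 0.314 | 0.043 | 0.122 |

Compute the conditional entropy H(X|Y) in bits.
0.6421 bits

H(X|Y) = H(X,Y) - H(Y)

H(X,Y) = -Σ_{x,y} P(x,y) log₂ P(x,y). Per-cell terms -P(x,y)·log₂P(x,y):
  X=0: 0.5202, 0.2013, 0.3265, 0.1369
  X=1: 0.2329, 0.5247, 0.1952, 0.3703
Sum of the 8 terms: H(X,Y) = 2.5080 bits

Marginal of Y (column sums):
  P(Y=0) = 0.297 + 0.056 = 0.353
  P(Y=1) = 0.045 + 0.314 = 0.359
  P(Y=2) = 0.097 + 0.043 = 0.140
  P(Y=3) = 0.026 + 0.122 = 0.148
H(Y) = -[0.353·log₂(0.353) + 0.359·log₂(0.359) + 0.140·log₂(0.140) + 0.148·log₂(0.148)]
  = 0.5303 + 0.5306 + 0.3971 + 0.4079 = 1.8659 bits

H(X|Y) = H(X,Y) - H(Y) = 2.5080 - 1.8659 = 0.6421 bits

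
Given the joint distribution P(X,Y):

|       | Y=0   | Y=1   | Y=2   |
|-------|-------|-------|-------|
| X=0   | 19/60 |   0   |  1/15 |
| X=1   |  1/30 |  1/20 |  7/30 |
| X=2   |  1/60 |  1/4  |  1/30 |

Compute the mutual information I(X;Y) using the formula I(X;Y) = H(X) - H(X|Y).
0.7395 bits

I(X;Y) = H(X) - H(X|Y)

Marginal of X (row sums):
  P(X=0) = 19/60 + 0 + 1/15 = 23/60
  P(X=1) = 1/30 + 1/20 + 7/30 = 19/60
  P(X=2) = 1/60 + 1/4 + 1/30 = 3/10
H(X) = -[(23/60)·log₂(23/60) + (19/60)·log₂(19/60) + (3/10)·log₂(3/10)]
  = 0.530276 + 0.525338 + 0.521090 = 1.57670 bits

Marginal of Y (column sums):
  P(Y=0) = 19/60 + 1/30 + 1/60 = 11/30
  P(Y=1) = 0 + 1/20 + 1/4 = 3/10
  P(Y=2) = 1/15 + 7/30 + 1/30 = 1/3
H(X|Y) = Σ_y P(y)·H(X|Y=y):
  Y=0: P(Y=0) = 11/30, P(X|Y=0) = (19/22, 1/11, 1/22) → H(X|Y=0) = 0.699858
  Y=1: P(Y=1) = 3/10, P(X|Y=1) = (0, 1/6, 5/6) → H(X|Y=1) = 0.650022
  Y=2: P(Y=2) = 1/3, P(X|Y=2) = (1/5, 7/10, 1/10) → H(X|Y=2) = 1.156780
H(X|Y) = (11/30)·0.699858 + (3/10)·0.650022 + (1/3)·1.156780 = 0.83721 bits

I(X;Y) = H(X) - H(X|Y) = 1.57670 - 0.83721 = 0.7395 bits

Cross-check via I(X;Y) = H(X) + H(Y) - H(X,Y): computing H(Y) from the column sums and H(X,Y) from the 9 cells in the same way gives H(Y) = 1.58015 bits and H(X,Y) = 2.41736 bits, so
I(X;Y) = 1.57670 + 1.58015 - 2.41736 = 0.7395 bits ✓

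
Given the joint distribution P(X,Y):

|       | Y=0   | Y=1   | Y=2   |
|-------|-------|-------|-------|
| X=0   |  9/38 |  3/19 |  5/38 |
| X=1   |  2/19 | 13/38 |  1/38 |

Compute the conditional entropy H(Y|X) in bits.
1.3090 bits

H(Y|X) = H(X,Y) - H(X)

H(X,Y) = -Σ_{x,y} P(x,y) log₂ P(x,y). Per-cell terms -P(x,y)·log₂P(x,y):
  X=0: 0.49216, 0.42047, 0.38500
  X=1: 0.34189, 0.52940, 0.13810
Sum of the 6 terms: H(X,Y) = 2.3070 bits

Marginal of X (row sums):
  P(X=0) = 9/38 + 3/19 + 5/38 = 10/19
  P(X=1) = 2/19 + 13/38 + 1/38 = 9/19
H(X) = -[(10/19)·log₂(10/19) + (9/19)·log₂(9/19)]
  = 0.48737 + 0.51063 = 0.9980 bits

H(Y|X) = H(X,Y) - H(X) = 2.3070 - 0.9980 = 1.3090 bits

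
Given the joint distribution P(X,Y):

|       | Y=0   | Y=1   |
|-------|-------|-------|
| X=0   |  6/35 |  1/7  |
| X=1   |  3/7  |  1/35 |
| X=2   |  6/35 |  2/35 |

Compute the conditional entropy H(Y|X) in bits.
0.6520 bits

H(Y|X) = H(X,Y) - H(X)

H(X,Y) = -Σ_{x,y} P(x,y) log₂ P(x,y). Per-cell terms -P(x,y)·log₂P(x,y):
  X=0: 0.436169, 0.401051
  X=1: 0.523882, 0.146551
  X=2: 0.436169, 0.235959
Sum of the 6 terms: H(X,Y) = 2.17978 bits

Marginal of X (row sums):
  P(X=0) = 6/35 + 1/7 = 11/35
  P(X=1) = 3/7 + 1/35 = 16/35
  P(X=2) = 6/35 + 2/35 = 8/35
H(X) = -[(11/35)·log₂(11/35) + (16/35)·log₂(16/35) + (8/35)·log₂(8/35)]
  = 0.524810 + 0.516244 + 0.486693 = 1.52775 bits

H(Y|X) = H(X,Y) - H(X) = 2.17978 - 1.52775 = 0.6520 bits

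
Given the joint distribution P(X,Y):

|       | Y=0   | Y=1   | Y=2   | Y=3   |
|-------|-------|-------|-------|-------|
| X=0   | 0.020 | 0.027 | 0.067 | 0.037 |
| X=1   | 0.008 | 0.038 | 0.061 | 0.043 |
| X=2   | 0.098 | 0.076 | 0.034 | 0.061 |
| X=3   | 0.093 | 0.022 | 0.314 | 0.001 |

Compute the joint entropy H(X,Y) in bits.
3.3647 bits

H(X,Y) = -Σ_{x,y} P(x,y) log₂ P(x,y). Per-cell terms -P(x,y)·log₂P(x,y):
  X=0: 0.1129, 0.1407, 0.2613, 0.1760
  X=1: 0.0557, 0.1793, 0.2461, 0.1952
  X=2: 0.3284, 0.2826, 0.1659, 0.2461
  X=3: 0.3187, 0.1211, 0.5247, 0.0100
Sum of the 16 terms: H(X,Y) = 3.3647 bits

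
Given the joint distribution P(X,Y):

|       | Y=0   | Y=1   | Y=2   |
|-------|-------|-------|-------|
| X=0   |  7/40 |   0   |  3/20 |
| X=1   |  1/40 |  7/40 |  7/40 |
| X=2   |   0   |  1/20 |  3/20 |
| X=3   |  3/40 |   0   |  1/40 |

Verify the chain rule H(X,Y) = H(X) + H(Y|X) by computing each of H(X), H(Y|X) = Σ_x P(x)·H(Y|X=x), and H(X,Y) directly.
H(X) = 1.8542 bits, H(Y|X) = 1.0495 bits, H(X,Y) = 2.9037 bits

Marginal of X (row sums):
  P(X=0) = 7/40 + 0 + 3/20 = 13/40
  P(X=1) = 1/40 + 7/40 + 7/40 = 3/8
  P(X=2) = 0 + 1/20 + 3/20 = 1/5
  P(X=3) = 3/40 + 0 + 1/40 = 1/10
H(X) = -[(13/40)·log₂(13/40) + (3/8)·log₂(3/8) + (1/5)·log₂(1/5) + (1/10)·log₂(1/10)]
  = 0.5270 + 0.5306 + 0.4644 + 0.3322 = 1.8542 bits

H(Y|X) = Σ_x P(x)·H(Y|X=x):
  X=0: P(X=0) = 13/40, P(Y|X=0) = (7/13, 0, 6/13) → H(Y|X=0) = 0.9957
  X=1: P(X=1) = 3/8, P(Y|X=1) = (1/15, 7/15, 7/15) → H(Y|X=1) = 1.2867
  X=2: P(X=2) = 1/5, P(Y|X=2) = (0, 1/4, 3/4) → H(Y|X=2) = 0.8113
  X=3: P(X=3) = 1/10, P(Y|X=3) = (3/4, 0, 1/4) → H(Y|X=3) = 0.8113
H(Y|X) = (13/40)·0.9957 + (3/8)·1.2867 + (1/5)·0.8113 + (1/10)·0.8113 = 1.0495 bits

H(X,Y) = -Σ_{x,y} P(x,y) log₂ P(x,y). Per-cell terms -P(x,y)·log₂P(x,y):
  X=0: 0.4401, 0.0000, 0.4105
  X=1: 0.1330, 0.4401, 0.4401
  X=2: 0.0000, 0.2161, 0.4105
  X=3: 0.2803, 0.0000, 0.1330
  (cells with P = 0 contribute 0)
Sum of the 12 terms: H(X,Y) = 2.9037 bits

Chain rule check:
  H(X) + H(Y|X) = 1.8542 + 1.0495 = 2.9037 bits
  H(X,Y) = 2.9037 bits
✓ Chain rule verified.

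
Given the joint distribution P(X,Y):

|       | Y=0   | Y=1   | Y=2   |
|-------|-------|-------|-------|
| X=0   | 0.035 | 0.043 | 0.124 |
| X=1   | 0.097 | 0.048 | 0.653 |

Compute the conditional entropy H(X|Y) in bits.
0.6930 bits

H(X|Y) = H(X,Y) - H(Y)

H(X,Y) = -Σ_{x,y} P(x,y) log₂ P(x,y). Per-cell terms -P(x,y)·log₂P(x,y):
  X=0: 0.16928, 0.19520, 0.37344
  X=1: 0.32649, 0.21028, 0.40149
Sum of the 6 terms: H(X,Y) = 1.67618 bits

Marginal of Y (column sums):
  P(Y=0) = 0.035 + 0.097 = 0.132
  P(Y=1) = 0.043 + 0.048 = 0.091
  P(Y=2) = 0.124 + 0.653 = 0.777
H(Y) = -[0.132·log₂(0.132) + 0.091·log₂(0.091) + 0.777·log₂(0.777)]
  = 0.38562 + 0.31468 + 0.28284 = 0.98314 bits

H(X|Y) = H(X,Y) - H(Y) = 1.67618 - 0.98314 = 0.6930 bits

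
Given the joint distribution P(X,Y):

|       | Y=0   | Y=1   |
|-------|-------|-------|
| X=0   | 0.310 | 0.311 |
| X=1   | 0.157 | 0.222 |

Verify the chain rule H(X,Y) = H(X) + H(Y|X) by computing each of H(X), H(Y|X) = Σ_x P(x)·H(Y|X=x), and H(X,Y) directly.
H(X) = 0.9573 bits, H(Y|X) = 0.9919 bits, H(X,Y) = 1.9493 bits

Marginal of X (row sums):
  P(X=0) = 0.310 + 0.311 = 0.621
  P(X=1) = 0.157 + 0.222 = 0.379
H(X) = -[0.621·log₂(0.621) + 0.379·log₂(0.379)]
  = 0.426835 + 0.530498 = 0.9573 bits

H(Y|X) = Σ_x P(x)·H(Y|X=x):
  X=0: P(X=0) = 0.621, P(Y|X=0) = (310/621, 311/621) → H(Y|X=0) = 0.999998
  X=1: P(X=1) = 0.379, P(Y|X=1) = (157/379, 222/379) → H(Y|X=1) = 0.978677
H(Y|X) = 0.621·0.999998 + 0.379·0.978677 = 0.9919 bits

H(X,Y) = -Σ_{x,y} P(x,y) log₂ P(x,y). Per-cell terms -P(x,y)·log₂P(x,y):
  X=0: 0.523795, 0.524039
  X=1: 0.419373, 0.482044
Sum of the 4 terms: H(X,Y) = 1.9493 bits

Chain rule check:
  H(X) + H(Y|X) = 0.9573 + 0.9919 = 1.9492 bits
  H(X,Y) = 1.9493 bits
✓ Chain rule verified (Δ = 0.0001 is 4-dp rounding noise: each of the three values was rounded independently).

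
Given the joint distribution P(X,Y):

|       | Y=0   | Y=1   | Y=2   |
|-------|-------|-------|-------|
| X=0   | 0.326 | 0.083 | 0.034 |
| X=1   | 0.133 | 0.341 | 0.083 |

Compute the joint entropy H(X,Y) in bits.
2.2055 bits

H(X,Y) = -Σ_{x,y} P(x,y) log₂ P(x,y). Per-cell terms -P(x,y)·log₂P(x,y):
  X=0: 0.5272, 0.2980, 0.1659
  X=1: 0.3871, 0.5293, 0.2980
Sum of the 6 terms: H(X,Y) = 2.2055 bits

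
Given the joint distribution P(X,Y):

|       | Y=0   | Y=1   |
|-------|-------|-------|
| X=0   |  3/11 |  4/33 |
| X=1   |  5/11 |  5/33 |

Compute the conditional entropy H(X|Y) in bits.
0.9644 bits

H(X|Y) = H(X,Y) - H(Y)

H(X,Y) = -Σ_{x,y} P(x,y) log₂ P(x,y). Per-cell terms -P(x,y)·log₂P(x,y):
  X=0: 0.51122, 0.36902
  X=1: 0.51705, 0.41249
Sum of the 4 terms: H(X,Y) = 1.80978 bits

Marginal of Y (column sums):
  P(Y=0) = 3/11 + 5/11 = 8/11
  P(Y=1) = 4/33 + 5/33 = 3/11
H(Y) = -[(8/11)·log₂(8/11) + (3/11)·log₂(3/11)]
  = 0.33413 + 0.51122 = 0.84535 bits

H(X|Y) = H(X,Y) - H(Y) = 1.80978 - 0.84535 = 0.9644 bits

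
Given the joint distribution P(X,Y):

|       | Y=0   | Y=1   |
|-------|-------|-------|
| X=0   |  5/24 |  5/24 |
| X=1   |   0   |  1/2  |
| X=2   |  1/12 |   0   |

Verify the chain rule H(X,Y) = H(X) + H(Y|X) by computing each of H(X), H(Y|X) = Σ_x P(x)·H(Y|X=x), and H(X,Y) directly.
H(X) = 1.3250 bits, H(Y|X) = 0.4167 bits, H(X,Y) = 1.7417 bits

Marginal of X (row sums):
  P(X=0) = 5/24 + 5/24 = 5/12
  P(X=1) = 0 + 1/2 = 1/2
  P(X=2) = 1/12 + 0 = 1/12
H(X) = -[(5/12)·log₂(5/12) + (1/2)·log₂(1/2) + (1/12)·log₂(1/12)]
  = 0.5263 + 0.5000 + 0.2987 = 1.3250 bits

H(Y|X) = Σ_x P(x)·H(Y|X=x):
  X=0: P(X=0) = 5/12, P(Y|X=0) = (1/2, 1/2) → H(Y|X=0) = 1.0000
  X=1: P(X=1) = 1/2, P(Y|X=1) = (0, 1) → H(Y|X=1) = 0.0000
  X=2: P(X=2) = 1/12, P(Y|X=2) = (1, 0) → H(Y|X=2) = 0.0000
H(Y|X) = (5/12)·1.0000 + (1/2)·0.0000 + (1/12)·0.0000 = 0.4167 bits

H(X,Y) = -Σ_{x,y} P(x,y) log₂ P(x,y). Per-cell terms -P(x,y)·log₂P(x,y):
  X=0: 0.4715, 0.4715
  X=1: 0.0000, 0.5000
  X=2: 0.2987, 0.0000
  (cells with P = 0 contribute 0)
Sum of the 6 terms: H(X,Y) = 1.7417 bits

Chain rule check:
  H(X) + H(Y|X) = 1.3250 + 0.4167 = 1.7417 bits
  H(X,Y) = 1.7417 bits
✓ Chain rule verified.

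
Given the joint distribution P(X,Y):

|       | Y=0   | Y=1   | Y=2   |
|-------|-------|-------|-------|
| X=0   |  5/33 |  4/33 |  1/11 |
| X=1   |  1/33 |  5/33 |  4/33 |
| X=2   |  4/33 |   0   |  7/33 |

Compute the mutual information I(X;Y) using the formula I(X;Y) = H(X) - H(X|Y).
0.2650 bits

I(X;Y) = H(X) - H(X|Y)

Marginal of X (row sums):
  P(X=0) = 5/33 + 4/33 + 1/11 = 4/11
  P(X=1) = 1/33 + 5/33 + 4/33 = 10/33
  P(X=2) = 4/33 + 0 + 7/33 = 1/3
H(X) = -[(4/11)·log₂(4/11) + (10/33)·log₂(10/33) + (1/3)·log₂(1/3)]
  = 0.53070 + 0.52196 + 0.52832 = 1.58098 bits

Marginal of Y (column sums):
  P(Y=0) = 5/33 + 1/33 + 4/33 = 10/33
  P(Y=1) = 4/33 + 5/33 + 0 = 3/11
  P(Y=2) = 1/11 + 4/33 + 7/33 = 14/33
H(X|Y) = Σ_y P(y)·H(X|Y=y):
  Y=0: P(Y=0) = 10/33, P(X|Y=0) = (1/2, 1/10, 2/5) → H(X|Y=0) = 1.36096
  Y=1: P(Y=1) = 3/11, P(X|Y=1) = (4/9, 5/9, 0) → H(X|Y=1) = 0.99108
  Y=2: P(Y=2) = 14/33, P(X|Y=2) = (3/14, 2/7, 1/2) → H(X|Y=2) = 1.49261
H(X|Y) = (10/33)·1.36096 + (3/11)·0.99108 + (14/33)·1.49261 = 1.31594 bits

I(X;Y) = H(X) - H(X|Y) = 1.58098 - 1.31594 = 0.2650 bits

Cross-check via I(X;Y) = H(X) + H(Y) - H(X,Y): computing H(Y) from the column sums and H(X,Y) from the 9 cells in the same way gives H(Y) = 1.55798 bits and H(X,Y) = 2.87392 bits, so
I(X;Y) = 1.58098 + 1.55798 - 2.87392 = 0.2650 bits ✓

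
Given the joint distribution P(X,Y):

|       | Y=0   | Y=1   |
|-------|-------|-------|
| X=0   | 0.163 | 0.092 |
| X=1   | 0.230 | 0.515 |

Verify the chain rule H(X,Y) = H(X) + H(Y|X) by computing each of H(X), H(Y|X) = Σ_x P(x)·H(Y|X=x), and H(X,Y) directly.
H(X) = 0.8191 bits, H(Y|X) = 0.9049 bits, H(X,Y) = 1.7240 bits

Marginal of X (row sums):
  P(X=0) = 0.163 + 0.092 = 0.255
  P(X=1) = 0.230 + 0.515 = 0.745
H(X) = -[0.255·log₂(0.255) + 0.745·log₂(0.745)]
  = 0.5027 + 0.3164 = 0.8191 bits

H(Y|X) = Σ_x P(x)·H(Y|X=x):
  X=0: P(X=0) = 0.255, P(Y|X=0) = (163/255, 92/255) → H(Y|X=0) = 0.9433
  X=1: P(X=1) = 0.745, P(Y|X=1) = (46/149, 103/149) → H(Y|X=1) = 0.8917
H(Y|X) = 0.255·0.9433 + 0.745·0.8917 = 0.9049 bits

H(X,Y) = -Σ_{x,y} P(x,y) log₂ P(x,y). Per-cell terms -P(x,y)·log₂P(x,y):
  X=0: 0.4266, 0.3167
  X=1: 0.4877, 0.4930
Sum of the 4 terms: H(X,Y) = 1.7240 bits

Chain rule check:
  H(X) + H(Y|X) = 0.8191 + 0.9049 = 1.7240 bits
  H(X,Y) = 1.7240 bits
✓ Chain rule verified.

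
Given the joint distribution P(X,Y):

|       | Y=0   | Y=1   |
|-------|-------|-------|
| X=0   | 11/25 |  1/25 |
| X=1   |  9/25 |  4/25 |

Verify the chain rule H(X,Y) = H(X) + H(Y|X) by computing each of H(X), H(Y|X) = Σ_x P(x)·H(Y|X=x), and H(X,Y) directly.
H(X) = 0.9988 bits, H(Y|X) = 0.6617 bits, H(X,Y) = 1.6605 bits

Marginal of X (row sums):
  P(X=0) = 11/25 + 1/25 = 12/25
  P(X=1) = 9/25 + 4/25 = 13/25
H(X) = -[(12/25)·log₂(12/25) + (13/25)·log₂(13/25)]
  = 0.508269 + 0.490577 = 0.9988 bits

H(Y|X) = Σ_x P(x)·H(Y|X=x):
  X=0: P(X=0) = 12/25, P(Y|X=0) = (11/12, 1/12) → H(Y|X=0) = 0.413817
  X=1: P(X=1) = 13/25, P(Y|X=1) = (9/13, 4/13) → H(Y|X=1) = 0.890492
H(Y|X) = (12/25)·0.413817 + (13/25)·0.890492 = 0.6617 bits

H(X,Y) = -Σ_{x,y} P(x,y) log₂ P(x,y). Per-cell terms -P(x,y)·log₂P(x,y):
  X=0: 0.521147, 0.185754
  X=1: 0.530615, 0.423017
Sum of the 4 terms: H(X,Y) = 1.6605 bits

Chain rule check:
  H(X) + H(Y|X) = 0.9988 + 0.6617 = 1.6605 bits
  H(X,Y) = 1.6605 bits
✓ Chain rule verified.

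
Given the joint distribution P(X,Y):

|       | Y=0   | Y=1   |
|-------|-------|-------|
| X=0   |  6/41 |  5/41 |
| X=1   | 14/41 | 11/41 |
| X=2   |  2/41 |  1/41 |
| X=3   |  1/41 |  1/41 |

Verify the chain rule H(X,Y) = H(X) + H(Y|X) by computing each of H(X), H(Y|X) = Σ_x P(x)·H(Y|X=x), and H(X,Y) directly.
H(X) = 1.4330 bits, H(Y|X) = 0.9861 bits, H(X,Y) = 2.4191 bits

Marginal of X (row sums):
  P(X=0) = 6/41 + 5/41 = 11/41
  P(X=1) = 14/41 + 11/41 = 25/41
  P(X=2) = 2/41 + 1/41 = 3/41
  P(X=3) = 1/41 + 1/41 = 2/41
H(X) = -[(11/41)·log₂(11/41) + (25/41)·log₂(25/41) + (3/41)·log₂(3/41) + (2/41)·log₂(2/41)]
  = 0.50925 + 0.43518 + 0.27604 + 0.21256 = 1.4330 bits

H(Y|X) = Σ_x P(x)·H(Y|X=x):
  X=0: P(X=0) = 11/41, P(Y|X=0) = (6/11, 5/11) → H(Y|X=0) = 0.99403
  X=1: P(X=1) = 25/41, P(Y|X=1) = (14/25, 11/25) → H(Y|X=1) = 0.98959
  X=2: P(X=2) = 3/41, P(Y|X=2) = (2/3, 1/3) → H(Y|X=2) = 0.91830
  X=3: P(X=3) = 2/41, P(Y|X=3) = (1/2, 1/2) → H(Y|X=3) = 1.00000
H(Y|X) = (11/41)·0.99403 + (25/41)·0.98959 + (3/41)·0.91830 + (2/41)·1.00000 = 0.9861 bits

H(X,Y) = -Σ_{x,y} P(x,y) log₂ P(x,y). Per-cell terms -P(x,y)·log₂P(x,y):
  X=0: 0.40574, 0.37020
  X=1: 0.52934, 0.50925
  X=2: 0.21256, 0.13067
  X=3: 0.13067, 0.13067
Sum of the 8 terms: H(X,Y) = 2.4191 bits

Chain rule check:
  H(X) + H(Y|X) = 1.4330 + 0.9861 = 2.4191 bits
  H(X,Y) = 2.4191 bits
✓ Chain rule verified.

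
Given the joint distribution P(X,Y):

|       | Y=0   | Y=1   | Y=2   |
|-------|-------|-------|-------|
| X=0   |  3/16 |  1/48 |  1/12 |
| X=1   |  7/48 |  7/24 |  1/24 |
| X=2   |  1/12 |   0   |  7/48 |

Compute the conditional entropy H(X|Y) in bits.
1.1253 bits

H(X|Y) = H(X,Y) - H(Y)

H(X,Y) = -Σ_{x,y} P(x,y) log₂ P(x,y). Per-cell terms -P(x,y)·log₂P(x,y):
  X=0: 0.452820, 0.116353, 0.298747
  X=1: 0.405068, 0.518469, 0.191040
  X=2: 0.298747, 0.000000, 0.405068
  (cells with P = 0 contribute 0)
Sum of the 9 terms: H(X,Y) = 2.68631 bits

Marginal of Y (column sums):
  P(Y=0) = 3/16 + 7/48 + 1/12 = 5/12
  P(Y=1) = 1/48 + 7/24 + 0 = 5/16
  P(Y=2) = 1/12 + 1/24 + 7/48 = 13/48
H(Y) = -[(5/12)·log₂(5/12) + (5/16)·log₂(5/16) + (13/48)·log₂(13/48)]
  = 0.526264 + 0.524397 + 0.510392 = 1.56105 bits

H(X|Y) = H(X,Y) - H(Y) = 2.68631 - 1.56105 = 1.1253 bits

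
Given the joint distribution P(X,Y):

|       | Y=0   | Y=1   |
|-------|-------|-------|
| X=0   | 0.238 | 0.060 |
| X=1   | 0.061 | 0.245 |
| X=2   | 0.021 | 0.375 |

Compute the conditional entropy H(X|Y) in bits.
1.2230 bits

H(X|Y) = H(X,Y) - H(Y)

H(X,Y) = -Σ_{x,y} P(x,y) log₂ P(x,y). Per-cell terms -P(x,y)·log₂P(x,y):
  X=0: 0.49289, 0.24353
  X=1: 0.24614, 0.49714
  X=2: 0.11704, 0.53064
Sum of the 6 terms: H(X,Y) = 2.1274 bits

Marginal of Y (column sums):
  P(Y=0) = 0.238 + 0.061 + 0.021 = 0.320
  P(Y=1) = 0.060 + 0.245 + 0.375 = 0.680
H(Y) = -[0.320·log₂(0.320) + 0.680·log₂(0.680)]
  = 0.52603 + 0.37835 = 0.9044 bits

H(X|Y) = H(X,Y) - H(Y) = 2.1274 - 0.9044 = 1.2230 bits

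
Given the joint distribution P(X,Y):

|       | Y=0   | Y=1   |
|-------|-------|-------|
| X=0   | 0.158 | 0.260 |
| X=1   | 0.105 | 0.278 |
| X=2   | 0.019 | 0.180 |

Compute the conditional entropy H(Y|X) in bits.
0.8148 bits

H(Y|X) = H(X,Y) - H(X)

H(X,Y) = -Σ_{x,y} P(x,y) log₂ P(x,y). Per-cell terms -P(x,y)·log₂P(x,y):
  X=0: 0.4205966, 0.5052883
  X=1: 0.3414116, 0.5134224
  X=2: 0.1086393, 0.4453076
Sum of the 6 terms: H(X,Y) = 2.334666 bits

Marginal of X (row sums):
  P(X=0) = 0.158 + 0.260 = 0.418
  P(X=1) = 0.105 + 0.278 = 0.383
  P(X=2) = 0.019 + 0.180 = 0.199
H(X) = -[0.418·log₂(0.418) + 0.383·log₂(0.383) + 0.199·log₂(0.199)]
  = 0.5260217 + 0.5302956 + 0.4635028 = 1.519820 bits

H(Y|X) = H(X,Y) - H(X) = 2.334666 - 1.519820 = 0.8148 bits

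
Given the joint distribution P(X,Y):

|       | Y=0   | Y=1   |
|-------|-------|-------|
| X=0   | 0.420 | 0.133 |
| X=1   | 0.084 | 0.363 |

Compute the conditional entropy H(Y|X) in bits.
0.7517 bits

H(Y|X) = H(X,Y) - H(X)

H(X,Y) = -Σ_{x,y} P(x,y) log₂ P(x,y). Per-cell terms -P(x,y)·log₂P(x,y):
  X=0: 0.5256, 0.3871
  X=1: 0.3002, 0.5307
Sum of the 4 terms: H(X,Y) = 1.7436 bits

Marginal of X (row sums):
  P(X=0) = 0.420 + 0.133 = 0.553
  P(X=1) = 0.084 + 0.363 = 0.447
H(X) = -[0.553·log₂(0.553) + 0.447·log₂(0.447)]
  = 0.4726 + 0.5193 = 0.9919 bits

H(Y|X) = H(X,Y) - H(X) = 1.7436 - 0.9919 = 0.7517 bits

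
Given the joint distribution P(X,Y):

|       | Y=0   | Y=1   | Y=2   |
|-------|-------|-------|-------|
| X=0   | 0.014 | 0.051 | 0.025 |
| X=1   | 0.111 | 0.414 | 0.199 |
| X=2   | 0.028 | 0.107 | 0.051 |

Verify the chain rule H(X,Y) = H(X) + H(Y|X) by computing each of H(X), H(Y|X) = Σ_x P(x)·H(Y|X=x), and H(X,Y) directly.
H(X) = 1.1013 bits, H(Y|X) = 1.3875 bits, H(X,Y) = 2.4889 bits

Marginal of X (row sums):
  P(X=0) = 0.014 + 0.051 + 0.025 = 0.090
  P(X=1) = 0.111 + 0.414 + 0.199 = 0.724
  P(X=2) = 0.028 + 0.107 + 0.051 = 0.186
H(X) = -[0.090·log₂(0.090) + 0.724·log₂(0.724) + 0.186·log₂(0.186)]
  = 0.31265 + 0.33734 + 0.45135 = 1.1013 bits

H(Y|X) = Σ_x P(x)·H(Y|X=x):
  X=0: P(X=0) = 0.090, P(Y|X=0) = (7/45, 17/30, 5/18) → H(Y|X=0) = 1.39526
  X=1: P(X=1) = 0.724, P(Y|X=1) = (111/724, 207/362, 199/724) → H(Y|X=1) = 1.38801
  X=2: P(X=2) = 0.186, P(Y|X=2) = (14/93, 107/186, 17/62) → H(Y|X=2) = 1.38197
H(Y|X) = 0.090·1.39526 + 0.724·1.38801 + 0.186·1.38197 = 1.3875 bits

H(X,Y) = -Σ_{x,y} P(x,y) log₂ P(x,y). Per-cell terms -P(x,y)·log₂P(x,y):
  X=0: 0.08622, 0.21896, 0.13305
  X=1: 0.35202, 0.52673, 0.46350
  X=2: 0.14444, 0.34500, 0.21896
Sum of the 9 terms: H(X,Y) = 2.4889 bits

Chain rule check:
  H(X) + H(Y|X) = 1.1013 + 1.3875 = 2.4888 bits
  H(X,Y) = 2.4889 bits
✓ Chain rule verified (Δ = 0.0001 is 4-dp rounding noise: each of the three values was rounded independently).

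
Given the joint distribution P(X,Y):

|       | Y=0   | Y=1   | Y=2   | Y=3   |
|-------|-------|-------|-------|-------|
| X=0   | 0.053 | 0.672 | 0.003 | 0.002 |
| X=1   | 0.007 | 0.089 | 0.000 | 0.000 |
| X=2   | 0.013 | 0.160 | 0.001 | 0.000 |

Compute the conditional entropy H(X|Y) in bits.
1.0934 bits

H(X|Y) = H(X,Y) - H(Y)

H(X,Y) = -Σ_{x,y} P(x,y) log₂ P(x,y). Per-cell terms -P(x,y)·log₂P(x,y):
  X=0: 0.22461, 0.38537, 0.02514, 0.01793
  X=1: 0.05011, 0.31061, 0.00000, 0.00000
  X=2: 0.08145, 0.42302, 0.00997, 0.00000
  (cells with P = 0 contribute 0)
Sum of the 12 terms: H(X,Y) = 1.5282 bits

Marginal of Y (column sums):
  P(Y=0) = 0.053 + 0.007 + 0.013 = 0.073
  P(Y=1) = 0.672 + 0.089 + 0.160 = 0.921
  P(Y=2) = 0.003 + 0.000 + 0.001 = 0.004
  P(Y=3) = 0.002 + 0.000 + 0.000 = 0.002
H(Y) = -[0.073·log₂(0.073) + 0.921·log₂(0.921) + 0.004·log₂(0.004) + 0.002·log₂(0.002)]
  = 0.27565 + 0.10935 + 0.03186 + 0.01793 = 0.4348 bits

H(X|Y) = H(X,Y) - H(Y) = 1.5282 - 0.4348 = 1.0934 bits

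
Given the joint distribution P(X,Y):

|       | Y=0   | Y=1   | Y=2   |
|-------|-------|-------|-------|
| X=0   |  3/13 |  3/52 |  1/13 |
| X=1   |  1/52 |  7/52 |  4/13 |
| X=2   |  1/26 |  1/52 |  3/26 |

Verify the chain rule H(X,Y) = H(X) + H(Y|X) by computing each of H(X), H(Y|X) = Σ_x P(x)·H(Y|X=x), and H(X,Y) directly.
H(X) = 1.4835 bits, H(Y|X) = 1.1989 bits, H(X,Y) = 2.6824 bits

Marginal of X (row sums):
  P(X=0) = 3/13 + 3/52 + 1/13 = 19/52
  P(X=1) = 1/52 + 7/52 + 4/13 = 6/13
  P(X=2) = 1/26 + 1/52 + 3/26 = 9/52
H(X) = -[(19/52)·log₂(19/52) + (6/13)·log₂(6/13) + (9/52)·log₂(9/52)]
  = 0.5307 + 0.5148 + 0.4380 = 1.4835 bits

H(Y|X) = Σ_x P(x)·H(Y|X=x):
  X=0: P(X=0) = 19/52, P(Y|X=0) = (12/19, 3/19, 4/19) → H(Y|X=0) = 1.3124
  X=1: P(X=1) = 6/13, P(Y|X=1) = (1/24, 7/24, 2/3) → H(Y|X=1) = 1.0995
  X=2: P(X=2) = 9/52, P(Y|X=2) = (2/9, 1/9, 2/3) → H(Y|X=2) = 1.2244
H(Y|X) = (19/52)·1.3124 + (6/13)·1.0995 + (9/52)·1.2244 = 1.1989 bits

H(X,Y) = -Σ_{x,y} P(x,y) log₂ P(x,y). Per-cell terms -P(x,y)·log₂P(x,y):
  X=0: 0.4882, 0.2374, 0.2846
  X=1: 0.1096, 0.3895, 0.5232
  X=2: 0.1808, 0.1096, 0.3595
Sum of the 9 terms: H(X,Y) = 2.6824 bits

Chain rule check:
  H(X) + H(Y|X) = 1.4835 + 1.1989 = 2.6824 bits
  H(X,Y) = 2.6824 bits
✓ Chain rule verified.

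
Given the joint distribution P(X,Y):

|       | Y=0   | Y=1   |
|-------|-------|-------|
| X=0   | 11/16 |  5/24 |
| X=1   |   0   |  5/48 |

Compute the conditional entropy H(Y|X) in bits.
0.7009 bits

H(Y|X) = H(X,Y) - H(X)

H(X,Y) = -Σ_{x,y} P(x,y) log₂ P(x,y). Per-cell terms -P(x,y)·log₂P(x,y):
  X=0: 0.3716, 0.4715
  X=1: 0.0000, 0.3399
  (cells with P = 0 contribute 0)
Sum of the 4 terms: H(X,Y) = 1.1830 bits

Marginal of X (row sums):
  P(X=0) = 11/16 + 5/24 = 43/48
  P(X=1) = 0 + 5/48 = 5/48
H(X) = -[(43/48)·log₂(43/48) + (5/48)·log₂(5/48)]
  = 0.1422 + 0.3399 = 0.4821 bits

H(Y|X) = H(X,Y) - H(X) = 1.1830 - 0.4821 = 0.7009 bits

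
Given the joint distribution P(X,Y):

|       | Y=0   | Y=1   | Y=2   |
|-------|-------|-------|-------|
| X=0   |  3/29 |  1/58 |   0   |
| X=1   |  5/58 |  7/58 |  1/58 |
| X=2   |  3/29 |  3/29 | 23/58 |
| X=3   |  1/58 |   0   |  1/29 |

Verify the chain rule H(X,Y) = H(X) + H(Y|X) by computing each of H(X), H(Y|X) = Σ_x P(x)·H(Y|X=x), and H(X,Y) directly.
H(X) = 1.5125 bits, H(Y|X) = 1.1759 bits, H(X,Y) = 2.6885 bits

Marginal of X (row sums):
  P(X=0) = 3/29 + 1/58 + 0 = 7/58
  P(X=1) = 5/58 + 7/58 + 1/58 = 13/58
  P(X=2) = 3/29 + 3/29 + 23/58 = 35/58
  P(X=3) = 1/58 + 0 + 1/29 = 3/58
H(X) = -[(7/58)·log₂(7/58) + (13/58)·log₂(13/58) + (35/58)·log₂(35/58) + (3/58)·log₂(3/58)]
  = 0.3682 + 0.4836 + 0.4397 + 0.2210 = 1.5125 bits

H(Y|X) = Σ_x P(x)·H(Y|X=x):
  X=0: P(X=0) = 7/58, P(Y|X=0) = (6/7, 1/7, 0) → H(Y|X=0) = 0.5917
  X=1: P(X=1) = 13/58, P(Y|X=1) = (5/13, 7/13, 1/13) → H(Y|X=1) = 1.2957
  X=2: P(X=2) = 35/58, P(Y|X=2) = (6/35, 6/35, 23/35) → H(Y|X=2) = 1.2704
  X=3: P(X=3) = 3/58, P(Y|X=3) = (1/3, 0, 2/3) → H(Y|X=3) = 0.9183
H(Y|X) = (7/58)·0.5917 + (13/58)·1.2957 + (35/58)·1.2704 + (3/58)·0.9183 = 1.1759 bits

H(X,Y) = -Σ_{x,y} P(x,y) log₂ P(x,y). Per-cell terms -P(x,y)·log₂P(x,y):
  X=0: 0.3386, 0.1010, 0.0000
  X=1: 0.3048, 0.3682, 0.1010
  X=2: 0.3386, 0.3386, 0.5292
  X=3: 0.1010, 0.0000, 0.1675
  (cells with P = 0 contribute 0)
Sum of the 12 terms: H(X,Y) = 2.6885 bits

Chain rule check:
  H(X) + H(Y|X) = 1.5125 + 1.1759 = 2.6884 bits
  H(X,Y) = 2.6885 bits
✓ Chain rule verified (Δ = 0.0001 is 4-dp rounding noise: each of the three values was rounded independently).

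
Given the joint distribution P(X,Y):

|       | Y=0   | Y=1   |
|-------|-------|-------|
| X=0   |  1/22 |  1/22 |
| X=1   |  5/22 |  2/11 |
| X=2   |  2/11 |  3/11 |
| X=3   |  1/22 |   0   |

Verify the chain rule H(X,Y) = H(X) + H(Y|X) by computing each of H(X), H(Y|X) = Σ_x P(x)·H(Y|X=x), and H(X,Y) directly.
H(X) = 1.5618 bits, H(Y|X) = 0.9377 bits, H(X,Y) = 2.4995 bits

Marginal of X (row sums):
  P(X=0) = 1/22 + 1/22 = 1/11
  P(X=1) = 5/22 + 2/11 = 9/22
  P(X=2) = 2/11 + 3/11 = 5/11
  P(X=3) = 1/22 + 0 = 1/22
H(X) = -[(1/11)·log₂(1/11) + (9/22)·log₂(9/22) + (5/11)·log₂(5/11) + (1/22)·log₂(1/22)]
  = 0.31449 + 0.52753 + 0.51705 + 0.20270 = 1.5618 bits

H(Y|X) = Σ_x P(x)·H(Y|X=x):
  X=0: P(X=0) = 1/11, P(Y|X=0) = (1/2, 1/2) → H(Y|X=0) = 1.00000
  X=1: P(X=1) = 9/22, P(Y|X=1) = (5/9, 4/9) → H(Y|X=1) = 0.99108
  X=2: P(X=2) = 5/11, P(Y|X=2) = (2/5, 3/5) → H(Y|X=2) = 0.97095
  X=3: P(X=3) = 1/22, P(Y|X=3) = (1, 0) → H(Y|X=3) = 0.00000
H(Y|X) = (1/11)·1.00000 + (9/22)·0.99108 + (5/11)·0.97095 + (1/22)·0.00000 = 0.9377 bits

H(X,Y) = -Σ_{x,y} P(x,y) log₂ P(x,y). Per-cell terms -P(x,y)·log₂P(x,y):
  X=0: 0.20270, 0.20270
  X=1: 0.48580, 0.44717
  X=2: 0.44717, 0.51122
  X=3: 0.20270, 0.00000
  (cells with P = 0 contribute 0)
Sum of the 8 terms: H(X,Y) = 2.4995 bits

Chain rule check:
  H(X) + H(Y|X) = 1.5618 + 0.9377 = 2.4995 bits
  H(X,Y) = 2.4995 bits
✓ Chain rule verified.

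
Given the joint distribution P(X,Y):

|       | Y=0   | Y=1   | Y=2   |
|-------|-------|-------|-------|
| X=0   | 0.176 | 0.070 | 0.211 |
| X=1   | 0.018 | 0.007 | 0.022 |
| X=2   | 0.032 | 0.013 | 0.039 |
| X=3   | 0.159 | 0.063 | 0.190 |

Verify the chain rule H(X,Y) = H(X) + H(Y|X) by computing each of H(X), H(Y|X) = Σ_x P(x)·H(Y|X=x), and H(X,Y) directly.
H(X) = 1.5509 bits, H(Y|X) = 1.4592 bits, H(X,Y) = 3.0101 bits

Marginal of X (row sums):
  P(X=0) = 0.176 + 0.070 + 0.211 = 0.457
  P(X=1) = 0.018 + 0.007 + 0.022 = 0.047
  P(X=2) = 0.032 + 0.013 + 0.039 = 0.084
  P(X=3) = 0.159 + 0.063 + 0.190 = 0.412
H(X) = -[0.457·log₂(0.457) + 0.047·log₂(0.047) + 0.084·log₂(0.084) + 0.412·log₂(0.412)]
  = 0.5162884 + 0.2073262 + 0.3001712 + 0.5270649 = 1.5509 bits

H(Y|X) = Σ_x P(x)·H(Y|X=x):
  X=0: P(X=0) = 0.457, P(Y|X=0) = (176/457, 70/457, 211/457) → H(Y|X=0) = 1.4595477
  X=1: P(X=1) = 0.047, P(Y|X=1) = (18/47, 7/47, 22/47) → H(Y|X=1) = 1.4520861
  X=2: P(X=2) = 0.084, P(Y|X=2) = (8/21, 13/84, 13/28) → H(Y|X=2) = 1.4609317
  X=3: P(X=3) = 0.412, P(Y|X=3) = (159/412, 63/412, 95/206) → H(Y|X=3) = 1.4593413
H(Y|X) = 0.457·1.4595477 + 0.047·1.4520861 + 0.084·1.4609317 + 0.412·1.4593413 = 1.4592 bits

H(X,Y) = -Σ_{x,y} P(x,y) log₂ P(x,y). Per-cell terms -P(x,y)·log₂P(x,y):
  X=0: 0.4411181, 0.2685551, 0.4736286
  X=1: 0.1043255, 0.0501090, 0.1211398
  X=2: 0.1589051, 0.0814495, 0.1825349
  X=3: 0.4218113, 0.2512758, 0.4552264
Sum of the 12 terms: H(X,Y) = 3.0101 bits

Chain rule check:
  H(X) + H(Y|X) = 1.5509 + 1.4592 = 3.0101 bits
  H(X,Y) = 3.0101 bits
✓ Chain rule verified.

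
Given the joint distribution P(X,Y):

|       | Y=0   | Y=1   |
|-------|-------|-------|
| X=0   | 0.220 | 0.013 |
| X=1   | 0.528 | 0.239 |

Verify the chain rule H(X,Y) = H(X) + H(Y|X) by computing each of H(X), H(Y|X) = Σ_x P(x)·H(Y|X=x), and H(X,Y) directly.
H(X) = 0.7832 bits, H(Y|X) = 0.7588 bits, H(X,Y) = 1.5420 bits

Marginal of X (row sums):
  P(X=0) = 0.220 + 0.013 = 0.233
  P(X=1) = 0.528 + 0.239 = 0.767
H(X) = -[0.233·log₂(0.233) + 0.767·log₂(0.767)]
  = 0.4897 + 0.2935 = 0.7832 bits

H(Y|X) = Σ_x P(x)·H(Y|X=x):
  X=0: P(X=0) = 0.233, P(Y|X=0) = (220/233, 13/233) → H(Y|X=0) = 0.3105
  X=1: P(X=1) = 0.767, P(Y|X=1) = (528/767, 239/767) → H(Y|X=1) = 0.8950
H(Y|X) = 0.233·0.3105 + 0.767·0.8950 = 0.7588 bits

H(X,Y) = -Σ_{x,y} P(x,y) log₂ P(x,y). Per-cell terms -P(x,y)·log₂P(x,y):
  X=0: 0.4806, 0.0814
  X=1: 0.4865, 0.4935
Sum of the 4 terms: H(X,Y) = 1.5420 bits

Chain rule check:
  H(X) + H(Y|X) = 0.7832 + 0.7588 = 1.5420 bits
  H(X,Y) = 1.5420 bits
✓ Chain rule verified.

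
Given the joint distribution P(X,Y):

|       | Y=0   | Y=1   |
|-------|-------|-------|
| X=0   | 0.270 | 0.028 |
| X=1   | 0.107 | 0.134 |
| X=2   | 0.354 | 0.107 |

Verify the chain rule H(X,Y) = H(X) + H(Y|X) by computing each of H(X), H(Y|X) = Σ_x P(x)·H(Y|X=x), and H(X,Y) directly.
H(X) = 1.5303 bits, H(Y|X) = 0.7331 bits, H(X,Y) = 2.2634 bits

Marginal of X (row sums):
  P(X=0) = 0.270 + 0.028 = 0.298
  P(X=1) = 0.107 + 0.134 = 0.241
  P(X=2) = 0.354 + 0.107 = 0.461
H(X) = -[0.298·log₂(0.298) + 0.241·log₂(0.241) + 0.461·log₂(0.461)]
  = 0.5204915 + 0.4947477 + 0.5150114 = 1.5303 bits

H(Y|X) = Σ_x P(x)·H(Y|X=x):
  X=0: P(X=0) = 0.298, P(Y|X=0) = (135/149, 14/149) → H(Y|X=0) = 0.4495506
  X=1: P(X=1) = 0.241, P(Y|X=1) = (107/241, 134/241) → H(Y|X=1) = 0.9909270
  X=2: P(X=2) = 0.461, P(Y|X=2) = (354/461, 107/461) → H(Y|X=2) = 0.7816613
H(Y|X) = 0.298·0.4495506 + 0.241·0.9909270 + 0.461·0.7816613 = 0.7331 bits

H(X,Y) = -Σ_{x,y} P(x,y) log₂ P(x,y). Per-cell terms -P(x,y)·log₂P(x,y):
  X=0: 0.5100215, 0.1444360
  X=1: 0.3450020, 0.3885591
  X=2: 0.5303553, 0.3450020
Sum of the 6 terms: H(X,Y) = 2.2634 bits

Chain rule check:
  H(X) + H(Y|X) = 1.5303 + 0.7331 = 2.2634 bits
  H(X,Y) = 2.2634 bits
✓ Chain rule verified.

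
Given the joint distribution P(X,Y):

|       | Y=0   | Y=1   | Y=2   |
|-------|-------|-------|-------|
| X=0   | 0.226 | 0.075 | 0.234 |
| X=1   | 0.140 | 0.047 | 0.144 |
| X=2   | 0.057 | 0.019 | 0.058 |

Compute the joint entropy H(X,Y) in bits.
2.8450 bits

H(X,Y) = -Σ_{x,y} P(x,y) log₂ P(x,y). Per-cell terms -P(x,y)·log₂P(x,y):
  X=0: 0.4849, 0.2803, 0.4903
  X=1: 0.3971, 0.2073, 0.4026
  X=2: 0.2356, 0.1086, 0.2383
Sum of the 9 terms: H(X,Y) = 2.8450 bits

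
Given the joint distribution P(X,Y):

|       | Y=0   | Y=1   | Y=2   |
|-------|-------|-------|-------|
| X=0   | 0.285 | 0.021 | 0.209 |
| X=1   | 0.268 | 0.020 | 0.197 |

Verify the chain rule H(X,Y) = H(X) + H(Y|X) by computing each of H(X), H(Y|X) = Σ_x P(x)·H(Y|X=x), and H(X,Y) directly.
H(X) = 0.9994 bits, H(Y|X) = 1.1895 bits, H(X,Y) = 2.1889 bits

Marginal of X (row sums):
  P(X=0) = 0.285 + 0.021 + 0.209 = 0.515
  P(X=1) = 0.268 + 0.020 + 0.197 = 0.485
H(X) = -[0.515·log₂(0.515) + 0.485·log₂(0.485)]
  = 0.493038 + 0.506313 = 0.9994 bits

H(Y|X) = Σ_x P(x)·H(Y|X=x):
  X=0: P(X=0) = 0.515, P(Y|X=0) = (57/103, 21/515, 209/515) → H(Y|X=0) = 1.188623
  X=1: P(X=1) = 0.485, P(Y|X=1) = (268/485, 4/97, 197/485) → H(Y|X=1) = 1.190512
H(Y|X) = 0.515·1.188623 + 0.485·1.190512 = 1.1895 bits

H(X,Y) = -Σ_{x,y} P(x,y) log₂ P(x,y). Per-cell terms -P(x,y)·log₂P(x,y):
  X=0: 0.516125, 0.117043, 0.472011
  X=1: 0.509118, 0.112877, 0.461715
Sum of the 6 terms: H(X,Y) = 2.1889 bits

Chain rule check:
  H(X) + H(Y|X) = 0.9994 + 1.1895 = 2.1889 bits
  H(X,Y) = 2.1889 bits
✓ Chain rule verified.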